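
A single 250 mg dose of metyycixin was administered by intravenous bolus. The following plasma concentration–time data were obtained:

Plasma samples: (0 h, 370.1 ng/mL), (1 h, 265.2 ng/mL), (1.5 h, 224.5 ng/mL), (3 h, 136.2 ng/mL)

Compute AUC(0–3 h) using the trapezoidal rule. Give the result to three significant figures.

Trapezoidal AUC_0→3:
  [0→1]: (370.1+265.2)/2 × 1 = 317.65
  [1→1.5]: (265.2+224.5)/2 × 0.5 = 122.425
  [1.5→3]: (224.5+136.2)/2 × 1.5 = 270.525
  Sum = 710.6 ng/mL·h

AUC = 711 ng/mL·h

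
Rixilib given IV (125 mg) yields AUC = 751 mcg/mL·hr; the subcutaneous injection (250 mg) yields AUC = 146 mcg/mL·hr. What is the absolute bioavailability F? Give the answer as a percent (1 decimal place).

F = 9.7%

F = (AUC_ev / D_ev) / (AUC_iv / D_iv)
  = (146/250) / (751/125)
  = 0.584 / 6.008 = 0.0972
  = 9.72%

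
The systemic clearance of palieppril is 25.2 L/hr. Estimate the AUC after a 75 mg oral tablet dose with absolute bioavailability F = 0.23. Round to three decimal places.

AUC = 0.685 mg/L·hr

AUC_0→∞ = F × Dose / CL
        = 0.23 × 75 / 25.2 = 0.684524 mg/L·hr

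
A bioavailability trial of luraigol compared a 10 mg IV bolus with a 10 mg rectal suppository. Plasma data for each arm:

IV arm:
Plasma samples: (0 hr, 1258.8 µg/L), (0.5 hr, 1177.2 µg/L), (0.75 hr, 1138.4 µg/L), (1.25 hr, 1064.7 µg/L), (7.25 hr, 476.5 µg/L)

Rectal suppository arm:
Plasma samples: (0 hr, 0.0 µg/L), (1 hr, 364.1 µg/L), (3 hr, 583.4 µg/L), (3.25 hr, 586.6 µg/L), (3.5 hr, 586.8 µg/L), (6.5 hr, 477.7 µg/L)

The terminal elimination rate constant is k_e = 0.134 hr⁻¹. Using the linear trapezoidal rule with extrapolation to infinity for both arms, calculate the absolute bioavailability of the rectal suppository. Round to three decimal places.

F = 0.684

Trapezoidal AUC_0→7.25 (IV):
  [0→0.5]: (1258.8+1177.2)/2 × 0.5 = 609.0
  [0.5→0.75]: (1177.2+1138.4)/2 × 0.25 = 289.45
  [0.75→1.25]: (1138.4+1064.7)/2 × 0.5 = 550.775
  [1.25→7.25]: (1064.7+476.5)/2 × 6 = 4623.6
  Sum = 6072.825 µg/L·hr
IV tail: 476.5/0.134 = 3555.970; AUC_iv,0→∞ = 6072.825 + 3555.970 = 9628.795 µg/L·hr
Trapezoidal AUC_0→6.5 (rectal suppository):
  [0→1]: (0.0+364.1)/2 × 1 = 182.05
  [1→3]: (364.1+583.4)/2 × 2 = 947.5
  [3→3.25]: (583.4+586.6)/2 × 0.25 = 146.25
  [3.25→3.5]: (586.6+586.8)/2 × 0.25 = 146.675
  [3.5→6.5]: (586.8+477.7)/2 × 3 = 1596.75
  Sum = 3019.225 µg/L·hr
rectal suppository tail: 477.7/0.134 = 3564.925; AUC_ev,0→∞ = 3019.225 + 3564.925 = 6584.15 µg/L·hr
F = (AUC_ev/D_ev)/(AUC_iv/D_iv) = (6584.15/10)/(9628.795/10) = 658.415/962.8795 = 0.6838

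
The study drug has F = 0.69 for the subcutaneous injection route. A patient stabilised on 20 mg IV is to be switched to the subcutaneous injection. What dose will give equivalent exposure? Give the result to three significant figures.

For equal systemic exposure: F × D_ev = D_iv
D_ev = D_iv / F = 20 / 0.69 = 28.9855 mg

D_subcutaneous = 29.0 mg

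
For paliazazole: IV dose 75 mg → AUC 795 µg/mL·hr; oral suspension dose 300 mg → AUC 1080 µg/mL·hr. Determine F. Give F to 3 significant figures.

F = (AUC_ev / D_ev) / (AUC_iv / D_iv)
  = (1080/300) / (795/75)
  = 3.6 / 10.6 = 0.3396

F = 0.340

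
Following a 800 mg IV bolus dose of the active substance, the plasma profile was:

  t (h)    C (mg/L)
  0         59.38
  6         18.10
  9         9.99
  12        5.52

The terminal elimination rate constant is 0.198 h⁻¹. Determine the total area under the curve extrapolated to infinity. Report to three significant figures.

AUC = 326 mg/L·h

Trapezoidal AUC_0→12:
  [0→6]: (59.38+18.10)/2 × 6 = 232.44
  [6→9]: (18.10+9.99)/2 × 3 = 42.135
  [9→12]: (9.99+5.52)/2 × 3 = 23.265
  Sum = 297.84 mg/L·h
Extrapolated tail: C_last / k_e = 5.52 / 0.198 = 27.879
AUC_0→∞ = 297.84 + 27.879 = 325.719 mg/L·h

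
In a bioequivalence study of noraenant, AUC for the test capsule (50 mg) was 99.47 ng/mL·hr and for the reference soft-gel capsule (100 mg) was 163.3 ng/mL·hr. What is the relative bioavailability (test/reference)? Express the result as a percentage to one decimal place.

F_rel = 121.8%

F_rel = (AUC_test/D_test) / (AUC_ref/D_ref)
      = (99.47/50) / (163.3/100)
      = 1.9894 / 1.633 = 1.2182 = 121.82%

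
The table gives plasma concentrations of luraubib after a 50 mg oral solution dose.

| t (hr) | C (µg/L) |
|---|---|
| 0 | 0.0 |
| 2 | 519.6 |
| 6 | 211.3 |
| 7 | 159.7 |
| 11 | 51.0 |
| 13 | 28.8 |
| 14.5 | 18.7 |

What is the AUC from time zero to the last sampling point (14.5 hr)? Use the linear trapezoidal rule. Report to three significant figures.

AUC = 2700 µg/L·hr

Trapezoidal AUC_0→14.5:
  [0→2]: (0.0+519.6)/2 × 2 = 519.6
  [2→6]: (519.6+211.3)/2 × 4 = 1461.8
  [6→7]: (211.3+159.7)/2 × 1 = 185.5
  [7→11]: (159.7+51.0)/2 × 4 = 421.4
  [11→13]: (51.0+28.8)/2 × 2 = 79.8
  [13→14.5]: (28.8+18.7)/2 × 1.5 = 35.625
  Sum = 2703.725 µg/L·hr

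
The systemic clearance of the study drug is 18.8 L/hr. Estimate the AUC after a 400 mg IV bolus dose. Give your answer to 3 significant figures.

AUC = 21.3 mg/L·hr

AUC_0→∞ = Dose_iv / CL
        = 400 / 18.8 = 21.2766 mg/L·hr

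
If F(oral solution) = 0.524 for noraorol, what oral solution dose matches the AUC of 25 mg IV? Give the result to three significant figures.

For equal systemic exposure: F × D_ev = D_iv
D_ev = D_iv / F = 25 / 0.524 = 47.7099 mg

D_oral = 47.7 mg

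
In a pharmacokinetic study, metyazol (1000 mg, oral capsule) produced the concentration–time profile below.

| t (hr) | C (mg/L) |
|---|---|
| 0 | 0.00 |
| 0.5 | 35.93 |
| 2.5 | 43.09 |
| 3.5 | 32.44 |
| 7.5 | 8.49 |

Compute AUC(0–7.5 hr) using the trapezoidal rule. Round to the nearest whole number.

Trapezoidal AUC_0→7.5:
  [0→0.5]: (0.00+35.93)/2 × 0.5 = 8.9825
  [0.5→2.5]: (35.93+43.09)/2 × 2 = 79.02
  [2.5→3.5]: (43.09+32.44)/2 × 1 = 37.765
  [3.5→7.5]: (32.44+8.49)/2 × 4 = 81.86
  Sum = 207.6275 mg/L·hr

AUC = 208 mg/L·hr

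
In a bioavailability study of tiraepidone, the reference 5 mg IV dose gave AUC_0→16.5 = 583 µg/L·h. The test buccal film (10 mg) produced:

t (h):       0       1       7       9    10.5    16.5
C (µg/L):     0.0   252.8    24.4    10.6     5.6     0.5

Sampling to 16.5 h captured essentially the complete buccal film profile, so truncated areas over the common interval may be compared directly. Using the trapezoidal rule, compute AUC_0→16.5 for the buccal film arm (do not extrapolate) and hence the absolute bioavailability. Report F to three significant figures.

F = 0.878

Trapezoidal AUC_0→16.5 (buccal film):
  [0→1]: (0.0+252.8)/2 × 1 = 126.4
  [1→7]: (252.8+24.4)/2 × 6 = 831.6
  [7→9]: (24.4+10.6)/2 × 2 = 35.0
  [9→10.5]: (10.6+5.6)/2 × 1.5 = 12.15
  [10.5→16.5]: (5.6+0.5)/2 × 6 = 18.3
  Sum = 1023.45 µg/L·h
F = (AUC_ev/D_ev)/(AUC_iv/D_iv) = (1023.45/10)/(583/5) = 102.345/116.6 = 0.8777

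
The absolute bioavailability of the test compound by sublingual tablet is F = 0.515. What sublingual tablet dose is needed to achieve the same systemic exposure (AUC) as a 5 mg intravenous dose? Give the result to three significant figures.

For equal systemic exposure: F × D_ev = D_iv
D_ev = D_iv / F = 5 / 0.515 = 9.70874 mg

D_sublingual = 9.71 mg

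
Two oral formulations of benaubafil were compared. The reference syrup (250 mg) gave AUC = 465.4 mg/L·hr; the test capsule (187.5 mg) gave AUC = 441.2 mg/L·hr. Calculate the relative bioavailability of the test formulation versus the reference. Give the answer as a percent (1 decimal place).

F_rel = (AUC_test/D_test) / (AUC_ref/D_ref)
      = (441.2/187.5) / (465.4/250)
      = 2.35307 / 1.8616 = 1.2640 = 126.40%

F_rel = 126.4%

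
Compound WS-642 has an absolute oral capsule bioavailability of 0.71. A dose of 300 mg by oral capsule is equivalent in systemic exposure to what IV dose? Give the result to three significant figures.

D_iv = 213 mg

Systemic exposure from an extravascular dose = F × D_ev, so the equivalent IV dose is F × D_ev.
D_iv = F × D_ev = 0.71 × 300 = 213 mg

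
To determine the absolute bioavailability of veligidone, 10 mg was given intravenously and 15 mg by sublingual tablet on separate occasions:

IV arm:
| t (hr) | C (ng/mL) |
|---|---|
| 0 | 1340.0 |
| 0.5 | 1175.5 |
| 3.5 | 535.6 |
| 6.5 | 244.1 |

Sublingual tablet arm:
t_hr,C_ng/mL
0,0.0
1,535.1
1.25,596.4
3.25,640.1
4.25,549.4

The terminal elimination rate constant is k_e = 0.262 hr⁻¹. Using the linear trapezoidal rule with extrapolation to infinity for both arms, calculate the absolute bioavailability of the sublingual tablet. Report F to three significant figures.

Trapezoidal AUC_0→6.5 (IV):
  [0→0.5]: (1340.0+1175.5)/2 × 0.5 = 628.875
  [0.5→3.5]: (1175.5+535.6)/2 × 3 = 2566.65
  [3.5→6.5]: (535.6+244.1)/2 × 3 = 1169.55
  Sum = 4365.075 ng/mL·hr
IV tail: 244.1/0.262 = 931.679; AUC_iv,0→∞ = 4365.075 + 931.679 = 5296.754 ng/mL·hr
Trapezoidal AUC_0→4.25 (sublingual tablet):
  [0→1]: (0.0+535.1)/2 × 1 = 267.55
  [1→1.25]: (535.1+596.4)/2 × 0.25 = 141.4375
  [1.25→3.25]: (596.4+640.1)/2 × 2 = 1236.5
  [3.25→4.25]: (640.1+549.4)/2 × 1 = 594.75
  Sum = 2240.2375 ng/mL·hr
sublingual tablet tail: 549.4/0.262 = 2096.947; AUC_ev,0→∞ = 2240.2375 + 2096.947 = 4337.1845 ng/mL·hr
F = (AUC_ev/D_ev)/(AUC_iv/D_iv) = (4337.1845/15)/(5296.754/10) = 289.146/529.6754 = 0.5459

F = 0.546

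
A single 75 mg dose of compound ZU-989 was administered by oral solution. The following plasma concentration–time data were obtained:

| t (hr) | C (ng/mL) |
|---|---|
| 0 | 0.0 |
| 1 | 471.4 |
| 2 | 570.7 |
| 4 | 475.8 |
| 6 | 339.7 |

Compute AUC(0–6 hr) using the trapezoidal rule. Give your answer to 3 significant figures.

AUC = 2620 ng/mL·hr

Trapezoidal AUC_0→6:
  [0→1]: (0.0+471.4)/2 × 1 = 235.7
  [1→2]: (471.4+570.7)/2 × 1 = 521.05
  [2→4]: (570.7+475.8)/2 × 2 = 1046.5
  [4→6]: (475.8+339.7)/2 × 2 = 815.5
  Sum = 2618.75 ng/mL·hr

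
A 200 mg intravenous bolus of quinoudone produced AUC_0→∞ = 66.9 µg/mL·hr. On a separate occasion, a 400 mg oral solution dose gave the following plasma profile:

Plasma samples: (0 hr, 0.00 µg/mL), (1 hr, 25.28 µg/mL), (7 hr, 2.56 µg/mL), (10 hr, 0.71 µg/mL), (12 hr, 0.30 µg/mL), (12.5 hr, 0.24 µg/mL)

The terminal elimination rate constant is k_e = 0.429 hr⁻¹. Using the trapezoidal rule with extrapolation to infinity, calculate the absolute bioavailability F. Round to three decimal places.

F = 0.768

Trapezoidal AUC_0→12.5 (oral solution):
  [0→1]: (0.00+25.28)/2 × 1 = 12.64
  [1→7]: (25.28+2.56)/2 × 6 = 83.52
  [7→10]: (2.56+0.71)/2 × 3 = 4.905
  [10→12]: (0.71+0.30)/2 × 2 = 1.01
  [12→12.5]: (0.30+0.24)/2 × 0.5 = 0.135
  Sum = 102.21 µg/mL·hr
Tail: C_last/k_e = 0.24/0.429 = 0.559
AUC_0→∞ (oral solution) = 102.21 + 0.559 = 102.769 µg/mL·hr
F = (AUC_ev/D_ev)/(AUC_iv/D_iv) = (102.769/400)/(66.9/200) = 0.2569225/0.3345 = 0.7681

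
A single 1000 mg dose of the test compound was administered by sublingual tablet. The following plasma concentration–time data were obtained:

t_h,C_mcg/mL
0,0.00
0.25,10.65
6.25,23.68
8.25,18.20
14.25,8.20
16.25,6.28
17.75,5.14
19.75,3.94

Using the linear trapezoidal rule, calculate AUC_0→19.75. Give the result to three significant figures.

Trapezoidal AUC_0→19.75:
  [0→0.25]: (0.00+10.65)/2 × 0.25 = 1.33125
  [0.25→6.25]: (10.65+23.68)/2 × 6 = 102.99
  [6.25→8.25]: (23.68+18.20)/2 × 2 = 41.88
  [8.25→14.25]: (18.20+8.20)/2 × 6 = 79.2
  [14.25→16.25]: (8.20+6.28)/2 × 2 = 14.48
  [16.25→17.75]: (6.28+5.14)/2 × 1.5 = 8.565
  [17.75→19.75]: (5.14+3.94)/2 × 2 = 9.08
  Sum = 257.52625 mcg/mL·h

AUC = 258 mcg/mL·h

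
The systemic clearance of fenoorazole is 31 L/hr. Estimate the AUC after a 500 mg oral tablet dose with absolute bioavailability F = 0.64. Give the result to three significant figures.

AUC = 10.3 mg/L·hr

AUC_0→∞ = F × Dose / CL
        = 0.64 × 500 / 31 = 10.3226 mg/L·hr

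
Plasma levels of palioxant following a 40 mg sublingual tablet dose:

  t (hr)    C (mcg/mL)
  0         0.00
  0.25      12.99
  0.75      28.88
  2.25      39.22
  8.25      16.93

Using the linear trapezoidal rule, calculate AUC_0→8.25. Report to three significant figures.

AUC = 232 mcg/mL·hr

Trapezoidal AUC_0→8.25:
  [0→0.25]: (0.00+12.99)/2 × 0.25 = 1.62375
  [0.25→0.75]: (12.99+28.88)/2 × 0.5 = 10.4675
  [0.75→2.25]: (28.88+39.22)/2 × 1.5 = 51.075
  [2.25→8.25]: (39.22+16.93)/2 × 6 = 168.45
  Sum = 231.61625 mcg/mL·hr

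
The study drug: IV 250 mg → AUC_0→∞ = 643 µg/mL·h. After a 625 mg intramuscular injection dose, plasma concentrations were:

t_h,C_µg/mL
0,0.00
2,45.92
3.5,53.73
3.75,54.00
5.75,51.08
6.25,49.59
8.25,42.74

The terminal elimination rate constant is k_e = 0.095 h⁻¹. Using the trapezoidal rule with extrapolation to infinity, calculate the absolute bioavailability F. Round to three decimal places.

F = 0.502

Trapezoidal AUC_0→8.25 (intramuscular injection):
  [0→2]: (0.00+45.92)/2 × 2 = 45.92
  [2→3.5]: (45.92+53.73)/2 × 1.5 = 74.7375
  [3.5→3.75]: (53.73+54.00)/2 × 0.25 = 13.46625
  [3.75→5.75]: (54.00+51.08)/2 × 2 = 105.08
  [5.75→6.25]: (51.08+49.59)/2 × 0.5 = 25.1675
  [6.25→8.25]: (49.59+42.74)/2 × 2 = 92.33
  Sum = 356.70125 µg/mL·h
Tail: C_last/k_e = 42.74/0.095 = 449.895
AUC_0→∞ (intramuscular injection) = 356.70125 + 449.895 = 806.59625 µg/mL·h
F = (AUC_ev/D_ev)/(AUC_iv/D_iv) = (806.59625/625)/(643/250) = 1.290554/2.572 = 0.5018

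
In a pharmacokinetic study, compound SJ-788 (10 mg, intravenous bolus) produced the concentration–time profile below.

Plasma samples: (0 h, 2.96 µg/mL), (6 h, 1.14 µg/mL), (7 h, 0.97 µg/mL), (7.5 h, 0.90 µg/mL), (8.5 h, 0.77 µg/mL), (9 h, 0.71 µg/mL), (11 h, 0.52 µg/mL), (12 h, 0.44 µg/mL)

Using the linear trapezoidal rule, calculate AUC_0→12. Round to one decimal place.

Trapezoidal AUC_0→12:
  [0→6]: (2.96+1.14)/2 × 6 = 12.3
  [6→7]: (1.14+0.97)/2 × 1 = 1.055
  [7→7.5]: (0.97+0.90)/2 × 0.5 = 0.4675
  [7.5→8.5]: (0.90+0.77)/2 × 1 = 0.835
  [8.5→9]: (0.77+0.71)/2 × 0.5 = 0.37
  [9→11]: (0.71+0.52)/2 × 2 = 1.23
  [11→12]: (0.52+0.44)/2 × 1 = 0.48
  Sum = 16.7375 µg/mL·h

AUC = 16.7 µg/mL·h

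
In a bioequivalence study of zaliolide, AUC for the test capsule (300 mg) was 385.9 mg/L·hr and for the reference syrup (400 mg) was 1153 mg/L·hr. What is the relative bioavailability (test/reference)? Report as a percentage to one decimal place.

F_rel = (AUC_test/D_test) / (AUC_ref/D_ref)
      = (385.9/300) / (1153/400)
      = 1.28633 / 2.8825 = 0.4463 = 44.63%

F_rel = 44.6%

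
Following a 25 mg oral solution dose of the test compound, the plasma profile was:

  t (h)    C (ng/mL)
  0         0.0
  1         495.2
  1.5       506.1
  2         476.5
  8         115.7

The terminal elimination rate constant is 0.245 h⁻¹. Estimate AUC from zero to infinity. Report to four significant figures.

AUC = 2992 ng/mL·h

Trapezoidal AUC_0→8:
  [0→1]: (0.0+495.2)/2 × 1 = 247.6
  [1→1.5]: (495.2+506.1)/2 × 0.5 = 250.325
  [1.5→2]: (506.1+476.5)/2 × 0.5 = 245.65
  [2→8]: (476.5+115.7)/2 × 6 = 1776.6
  Sum = 2520.175 ng/mL·h
Extrapolated tail: C_last / k_e = 115.7 / 0.245 = 472.245
AUC_0→∞ = 2520.175 + 472.245 = 2992.42 ng/mL·h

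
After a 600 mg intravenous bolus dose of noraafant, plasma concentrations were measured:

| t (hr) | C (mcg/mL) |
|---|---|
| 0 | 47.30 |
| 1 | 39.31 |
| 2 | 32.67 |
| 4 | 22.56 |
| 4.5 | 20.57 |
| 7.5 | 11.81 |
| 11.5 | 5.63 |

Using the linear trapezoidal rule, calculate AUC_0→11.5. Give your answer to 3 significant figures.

Trapezoidal AUC_0→11.5:
  [0→1]: (47.30+39.31)/2 × 1 = 43.305
  [1→2]: (39.31+32.67)/2 × 1 = 35.99
  [2→4]: (32.67+22.56)/2 × 2 = 55.23
  [4→4.5]: (22.56+20.57)/2 × 0.5 = 10.7825
  [4.5→7.5]: (20.57+11.81)/2 × 3 = 48.57
  [7.5→11.5]: (11.81+5.63)/2 × 4 = 34.88
  Sum = 228.7575 mcg/mL·hr

AUC = 229 mcg/mL·hr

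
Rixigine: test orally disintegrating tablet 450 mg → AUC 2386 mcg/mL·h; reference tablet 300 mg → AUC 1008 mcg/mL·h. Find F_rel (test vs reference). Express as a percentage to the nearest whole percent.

F_rel = (AUC_test/D_test) / (AUC_ref/D_ref)
      = (2386/450) / (1008/300)
      = 5.30222 / 3.36 = 1.5780 = 157.80%

F_rel = 158%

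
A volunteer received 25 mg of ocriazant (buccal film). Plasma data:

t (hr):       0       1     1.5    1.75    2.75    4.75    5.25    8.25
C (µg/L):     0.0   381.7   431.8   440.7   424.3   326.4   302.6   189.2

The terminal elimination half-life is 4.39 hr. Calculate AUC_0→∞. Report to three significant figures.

Trapezoidal AUC_0→8.25:
  [0→1]: (0.0+381.7)/2 × 1 = 190.85
  [1→1.5]: (381.7+431.8)/2 × 0.5 = 203.375
  [1.5→1.75]: (431.8+440.7)/2 × 0.25 = 109.0625
  [1.75→2.75]: (440.7+424.3)/2 × 1 = 432.5
  [2.75→4.75]: (424.3+326.4)/2 × 2 = 750.7
  [4.75→5.25]: (326.4+302.6)/2 × 0.5 = 157.25
  [5.25→8.25]: (302.6+189.2)/2 × 3 = 737.7
  Sum = 2581.4375 µg/L·hr
k_e = ln2 / t½ = 0.693147 / 4.39 = 0.1579 hr^-1
Extrapolated tail: C_last / k_e = 189.2 / 0.1579 = 1198.227
AUC_0→∞ = 2581.4375 + 1198.227 = 3779.6645 µg/L·hr

AUC = 3780 µg/L·hr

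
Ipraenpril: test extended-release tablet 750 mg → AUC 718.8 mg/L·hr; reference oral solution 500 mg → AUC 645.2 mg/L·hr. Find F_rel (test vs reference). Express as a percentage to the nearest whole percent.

F_rel = (AUC_test/D_test) / (AUC_ref/D_ref)
      = (718.8/750) / (645.2/500)
      = 0.9584 / 1.2904 = 0.7427 = 74.27%

F_rel = 74%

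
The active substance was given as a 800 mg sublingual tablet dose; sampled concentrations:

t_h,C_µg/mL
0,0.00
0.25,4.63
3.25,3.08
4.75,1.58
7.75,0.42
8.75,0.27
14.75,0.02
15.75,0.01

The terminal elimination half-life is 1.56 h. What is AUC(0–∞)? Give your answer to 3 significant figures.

Trapezoidal AUC_0→15.75:
  [0→0.25]: (0.00+4.63)/2 × 0.25 = 0.57875
  [0.25→3.25]: (4.63+3.08)/2 × 3 = 11.565
  [3.25→4.75]: (3.08+1.58)/2 × 1.5 = 3.495
  [4.75→7.75]: (1.58+0.42)/2 × 3 = 3.0
  [7.75→8.75]: (0.42+0.27)/2 × 1 = 0.345
  [8.75→14.75]: (0.27+0.02)/2 × 6 = 0.87
  [14.75→15.75]: (0.02+0.01)/2 × 1 = 0.015
  Sum = 19.86875 µg/mL·h
k_e = ln2 / t½ = 0.693147 / 1.56 = 0.4443 h^-1
Extrapolated tail: C_last / k_e = 0.01 / 0.4443 = 0.023
AUC_0→∞ = 19.86875 + 0.023 = 19.89175 µg/mL·h

AUC = 19.9 µg/mL·h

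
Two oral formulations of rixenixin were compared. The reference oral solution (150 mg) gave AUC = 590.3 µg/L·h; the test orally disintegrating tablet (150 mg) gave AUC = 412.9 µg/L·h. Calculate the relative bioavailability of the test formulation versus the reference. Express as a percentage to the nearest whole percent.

F_rel = 70%

F_rel = (AUC_test/D_test) / (AUC_ref/D_ref)
      = (412.9/150) / (590.3/150)
      = 2.75267 / 3.93533 = 0.6995 = 69.95%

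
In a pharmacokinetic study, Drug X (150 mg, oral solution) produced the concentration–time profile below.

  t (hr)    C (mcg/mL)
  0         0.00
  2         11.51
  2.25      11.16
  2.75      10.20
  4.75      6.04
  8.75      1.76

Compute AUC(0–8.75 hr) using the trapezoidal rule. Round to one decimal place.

AUC = 51.5 mcg/mL·hr

Trapezoidal AUC_0→8.75:
  [0→2]: (0.00+11.51)/2 × 2 = 11.51
  [2→2.25]: (11.51+11.16)/2 × 0.25 = 2.83375
  [2.25→2.75]: (11.16+10.20)/2 × 0.5 = 5.34
  [2.75→4.75]: (10.20+6.04)/2 × 2 = 16.24
  [4.75→8.75]: (6.04+1.76)/2 × 4 = 15.6
  Sum = 51.52375 mcg/mL·hr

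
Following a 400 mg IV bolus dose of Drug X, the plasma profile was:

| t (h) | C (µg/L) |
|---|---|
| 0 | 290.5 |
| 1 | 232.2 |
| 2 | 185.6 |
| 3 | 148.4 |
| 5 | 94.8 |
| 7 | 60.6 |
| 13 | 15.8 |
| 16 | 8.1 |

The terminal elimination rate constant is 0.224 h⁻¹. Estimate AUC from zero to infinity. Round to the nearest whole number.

Trapezoidal AUC_0→16:
  [0→1]: (290.5+232.2)/2 × 1 = 261.35
  [1→2]: (232.2+185.6)/2 × 1 = 208.9
  [2→3]: (185.6+148.4)/2 × 1 = 167.0
  [3→5]: (148.4+94.8)/2 × 2 = 243.2
  [5→7]: (94.8+60.6)/2 × 2 = 155.4
  [7→13]: (60.6+15.8)/2 × 6 = 229.2
  [13→16]: (15.8+8.1)/2 × 3 = 35.85
  Sum = 1300.9 µg/L·h
Extrapolated tail: C_last / k_e = 8.1 / 0.224 = 36.161
AUC_0→∞ = 1300.9 + 36.161 = 1337.061 µg/L·h

AUC = 1337 µg/L·h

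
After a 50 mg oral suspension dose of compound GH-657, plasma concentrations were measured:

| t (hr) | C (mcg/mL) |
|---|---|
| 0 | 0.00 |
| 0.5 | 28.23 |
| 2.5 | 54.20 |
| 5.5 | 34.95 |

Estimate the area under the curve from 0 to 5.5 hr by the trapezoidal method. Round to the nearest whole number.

Trapezoidal AUC_0→5.5:
  [0→0.5]: (0.00+28.23)/2 × 0.5 = 7.0575
  [0.5→2.5]: (28.23+54.20)/2 × 2 = 82.43
  [2.5→5.5]: (54.20+34.95)/2 × 3 = 133.725
  Sum = 223.2125 mcg/mL·hr

AUC = 223 mcg/mL·hr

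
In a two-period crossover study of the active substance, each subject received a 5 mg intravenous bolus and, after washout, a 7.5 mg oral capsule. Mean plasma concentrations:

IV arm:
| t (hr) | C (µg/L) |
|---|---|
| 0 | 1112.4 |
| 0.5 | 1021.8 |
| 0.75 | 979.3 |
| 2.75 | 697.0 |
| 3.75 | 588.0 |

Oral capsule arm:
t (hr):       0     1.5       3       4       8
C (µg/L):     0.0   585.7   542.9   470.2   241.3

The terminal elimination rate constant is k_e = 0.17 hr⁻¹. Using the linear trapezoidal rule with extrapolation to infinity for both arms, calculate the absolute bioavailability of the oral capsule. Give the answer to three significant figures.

F = 0.471

Trapezoidal AUC_0→3.75 (IV):
  [0→0.5]: (1112.4+1021.8)/2 × 0.5 = 533.55
  [0.5→0.75]: (1021.8+979.3)/2 × 0.25 = 250.1375
  [0.75→2.75]: (979.3+697.0)/2 × 2 = 1676.3
  [2.75→3.75]: (697.0+588.0)/2 × 1 = 642.5
  Sum = 3102.4875 µg/L·hr
IV tail: 588.0/0.17 = 3458.824; AUC_iv,0→∞ = 3102.4875 + 3458.824 = 6561.3115 µg/L·hr
Trapezoidal AUC_0→8 (oral capsule):
  [0→1.5]: (0.0+585.7)/2 × 1.5 = 439.275
  [1.5→3]: (585.7+542.9)/2 × 1.5 = 846.45
  [3→4]: (542.9+470.2)/2 × 1 = 506.55
  [4→8]: (470.2+241.3)/2 × 4 = 1423.0
  Sum = 3215.275 µg/L·hr
oral capsule tail: 241.3/0.17 = 1419.412; AUC_ev,0→∞ = 3215.275 + 1419.412 = 4634.687 µg/L·hr
F = (AUC_ev/D_ev)/(AUC_iv/D_iv) = (4634.687/7.5)/(6561.3115/5) = 617.958/1312.2623 = 0.4709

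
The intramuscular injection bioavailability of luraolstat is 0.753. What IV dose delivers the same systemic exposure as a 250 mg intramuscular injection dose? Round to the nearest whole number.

Systemic exposure from an extravascular dose = F × D_ev, so the equivalent IV dose is F × D_ev.
D_iv = F × D_ev = 0.753 × 250 = 188.25 mg

D_iv = 188 mg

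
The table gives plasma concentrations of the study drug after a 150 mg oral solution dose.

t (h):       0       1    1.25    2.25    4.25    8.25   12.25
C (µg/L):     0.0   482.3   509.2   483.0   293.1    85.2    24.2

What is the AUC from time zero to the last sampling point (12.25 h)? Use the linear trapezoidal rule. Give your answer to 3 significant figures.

AUC = 2610 µg/L·h

Trapezoidal AUC_0→12.25:
  [0→1]: (0.0+482.3)/2 × 1 = 241.15
  [1→1.25]: (482.3+509.2)/2 × 0.25 = 123.9375
  [1.25→2.25]: (509.2+483.0)/2 × 1 = 496.1
  [2.25→4.25]: (483.0+293.1)/2 × 2 = 776.1
  [4.25→8.25]: (293.1+85.2)/2 × 4 = 756.6
  [8.25→12.25]: (85.2+24.2)/2 × 4 = 218.8
  Sum = 2612.6875 µg/L·h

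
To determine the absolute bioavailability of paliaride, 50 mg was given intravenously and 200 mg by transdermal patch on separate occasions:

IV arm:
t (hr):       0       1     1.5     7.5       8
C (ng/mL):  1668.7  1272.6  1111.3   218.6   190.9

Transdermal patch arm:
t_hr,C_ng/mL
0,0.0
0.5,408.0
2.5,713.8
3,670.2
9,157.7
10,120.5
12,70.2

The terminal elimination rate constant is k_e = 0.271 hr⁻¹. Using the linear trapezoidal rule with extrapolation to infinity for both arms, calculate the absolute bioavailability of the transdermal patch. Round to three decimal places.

F = 0.169

Trapezoidal AUC_0→8 (IV):
  [0→1]: (1668.7+1272.6)/2 × 1 = 1470.65
  [1→1.5]: (1272.6+1111.3)/2 × 0.5 = 595.975
  [1.5→7.5]: (1111.3+218.6)/2 × 6 = 3989.7
  [7.5→8]: (218.6+190.9)/2 × 0.5 = 102.375
  Sum = 6158.7 ng/mL·hr
IV tail: 190.9/0.271 = 704.428; AUC_iv,0→∞ = 6158.7 + 704.428 = 6863.128 ng/mL·hr
Trapezoidal AUC_0→12 (transdermal patch):
  [0→0.5]: (0.0+408.0)/2 × 0.5 = 102.0
  [0.5→2.5]: (408.0+713.8)/2 × 2 = 1121.8
  [2.5→3]: (713.8+670.2)/2 × 0.5 = 346.0
  [3→9]: (670.2+157.7)/2 × 6 = 2483.7
  [9→10]: (157.7+120.5)/2 × 1 = 139.1
  [10→12]: (120.5+70.2)/2 × 2 = 190.7
  Sum = 4383.3 ng/mL·hr
transdermal patch tail: 70.2/0.271 = 259.041; AUC_ev,0→∞ = 4383.3 + 259.041 = 4642.341 ng/mL·hr
F = (AUC_ev/D_ev)/(AUC_iv/D_iv) = (4642.341/200)/(6863.128/50) = 23.211705/137.26256 = 0.1691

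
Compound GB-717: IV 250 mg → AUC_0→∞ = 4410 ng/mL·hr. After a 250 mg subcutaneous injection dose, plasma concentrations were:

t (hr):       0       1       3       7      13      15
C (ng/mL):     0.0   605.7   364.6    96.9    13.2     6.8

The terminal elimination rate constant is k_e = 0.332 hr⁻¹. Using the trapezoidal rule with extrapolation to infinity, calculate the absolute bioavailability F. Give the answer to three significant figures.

F = 0.582

Trapezoidal AUC_0→15 (subcutaneous injection):
  [0→1]: (0.0+605.7)/2 × 1 = 302.85
  [1→3]: (605.7+364.6)/2 × 2 = 970.3
  [3→7]: (364.6+96.9)/2 × 4 = 923.0
  [7→13]: (96.9+13.2)/2 × 6 = 330.3
  [13→15]: (13.2+6.8)/2 × 2 = 20.0
  Sum = 2546.45 ng/mL·hr
Tail: C_last/k_e = 6.8/0.332 = 20.482
AUC_0→∞ (subcutaneous injection) = 2546.45 + 20.482 = 2566.932 ng/mL·hr
F = (AUC_ev/D_ev)/(AUC_iv/D_iv) = (2566.932/250)/(4410/250) = 10.267728/17.64 = 0.5821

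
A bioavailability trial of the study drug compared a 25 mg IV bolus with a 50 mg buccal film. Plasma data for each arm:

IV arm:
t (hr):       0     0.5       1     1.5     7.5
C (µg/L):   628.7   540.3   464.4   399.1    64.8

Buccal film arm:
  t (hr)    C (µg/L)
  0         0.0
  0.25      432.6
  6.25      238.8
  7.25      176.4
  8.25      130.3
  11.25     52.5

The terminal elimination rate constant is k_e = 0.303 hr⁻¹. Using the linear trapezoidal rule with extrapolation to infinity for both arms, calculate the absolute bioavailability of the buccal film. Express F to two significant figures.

Trapezoidal AUC_0→7.5 (IV):
  [0→0.5]: (628.7+540.3)/2 × 0.5 = 292.25
  [0.5→1]: (540.3+464.4)/2 × 0.5 = 251.175
  [1→1.5]: (464.4+399.1)/2 × 0.5 = 215.875
  [1.5→7.5]: (399.1+64.8)/2 × 6 = 1391.7
  Sum = 2151.0 µg/L·hr
IV tail: 64.8/0.303 = 213.861; AUC_iv,0→∞ = 2151.0 + 213.861 = 2364.861 µg/L·hr
Trapezoidal AUC_0→11.25 (buccal film):
  [0→0.25]: (0.0+432.6)/2 × 0.25 = 54.075
  [0.25→6.25]: (432.6+238.8)/2 × 6 = 2014.2
  [6.25→7.25]: (238.8+176.4)/2 × 1 = 207.6
  [7.25→8.25]: (176.4+130.3)/2 × 1 = 153.35
  [8.25→11.25]: (130.3+52.5)/2 × 3 = 274.2
  Sum = 2703.425 µg/L·hr
buccal film tail: 52.5/0.303 = 173.267; AUC_ev,0→∞ = 2703.425 + 173.267 = 2876.692 µg/L·hr
F = (AUC_ev/D_ev)/(AUC_iv/D_iv) = (2876.692/50)/(2364.861/25) = 57.53384/94.59444 = 0.6082

F = 0.61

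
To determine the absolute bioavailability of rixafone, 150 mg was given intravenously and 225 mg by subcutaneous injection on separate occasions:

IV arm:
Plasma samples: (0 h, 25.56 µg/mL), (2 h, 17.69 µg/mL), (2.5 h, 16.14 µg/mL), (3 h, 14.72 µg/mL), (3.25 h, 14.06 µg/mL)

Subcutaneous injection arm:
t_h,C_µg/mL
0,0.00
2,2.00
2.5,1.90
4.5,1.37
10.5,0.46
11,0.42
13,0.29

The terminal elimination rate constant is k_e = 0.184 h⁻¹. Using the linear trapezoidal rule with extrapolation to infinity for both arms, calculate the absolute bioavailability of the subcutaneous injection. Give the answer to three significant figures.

Trapezoidal AUC_0→3.25 (IV):
  [0→2]: (25.56+17.69)/2 × 2 = 43.25
  [2→2.5]: (17.69+16.14)/2 × 0.5 = 8.4575
  [2.5→3]: (16.14+14.72)/2 × 0.5 = 7.715
  [3→3.25]: (14.72+14.06)/2 × 0.25 = 3.5975
  Sum = 63.02 µg/mL·h
IV tail: 14.06/0.184 = 76.413; AUC_iv,0→∞ = 63.02 + 76.413 = 139.433 µg/mL·h
Trapezoidal AUC_0→13 (subcutaneous injection):
  [0→2]: (0.00+2.00)/2 × 2 = 2.0
  [2→2.5]: (2.00+1.90)/2 × 0.5 = 0.975
  [2.5→4.5]: (1.90+1.37)/2 × 2 = 3.27
  [4.5→10.5]: (1.37+0.46)/2 × 6 = 5.49
  [10.5→11]: (0.46+0.42)/2 × 0.5 = 0.22
  [11→13]: (0.42+0.29)/2 × 2 = 0.71
  Sum = 12.665 µg/mL·h
subcutaneous injection tail: 0.29/0.184 = 1.576; AUC_ev,0→∞ = 12.665 + 1.576 = 14.241 µg/mL·h
F = (AUC_ev/D_ev)/(AUC_iv/D_iv) = (14.241/225)/(139.433/150) = 0.0632933/0.929553 = 0.0681

F = 0.0681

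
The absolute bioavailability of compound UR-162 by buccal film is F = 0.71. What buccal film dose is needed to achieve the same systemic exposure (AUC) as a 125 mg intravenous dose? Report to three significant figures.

For equal systemic exposure: F × D_ev = D_iv
D_ev = D_iv / F = 125 / 0.71 = 176.056 mg

D_buccal = 176 mg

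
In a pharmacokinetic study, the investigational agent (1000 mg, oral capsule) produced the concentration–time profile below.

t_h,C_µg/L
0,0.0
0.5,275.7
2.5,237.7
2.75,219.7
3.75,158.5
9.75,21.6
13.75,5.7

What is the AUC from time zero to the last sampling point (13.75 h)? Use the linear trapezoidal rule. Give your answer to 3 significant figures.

Trapezoidal AUC_0→13.75:
  [0→0.5]: (0.0+275.7)/2 × 0.5 = 68.925
  [0.5→2.5]: (275.7+237.7)/2 × 2 = 513.4
  [2.5→2.75]: (237.7+219.7)/2 × 0.25 = 57.175
  [2.75→3.75]: (219.7+158.5)/2 × 1 = 189.1
  [3.75→9.75]: (158.5+21.6)/2 × 6 = 540.3
  [9.75→13.75]: (21.6+5.7)/2 × 4 = 54.6
  Sum = 1423.5 µg/L·h

AUC = 1420 µg/L·h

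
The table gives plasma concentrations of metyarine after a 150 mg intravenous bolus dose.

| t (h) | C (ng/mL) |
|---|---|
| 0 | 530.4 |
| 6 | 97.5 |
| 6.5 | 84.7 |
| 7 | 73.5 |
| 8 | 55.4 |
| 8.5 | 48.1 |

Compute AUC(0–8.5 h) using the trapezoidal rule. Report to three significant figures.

Trapezoidal AUC_0→8.5:
  [0→6]: (530.4+97.5)/2 × 6 = 1883.7
  [6→6.5]: (97.5+84.7)/2 × 0.5 = 45.55
  [6.5→7]: (84.7+73.5)/2 × 0.5 = 39.55
  [7→8]: (73.5+55.4)/2 × 1 = 64.45
  [8→8.5]: (55.4+48.1)/2 × 0.5 = 25.875
  Sum = 2059.125 ng/mL·h

AUC = 2060 ng/mL·h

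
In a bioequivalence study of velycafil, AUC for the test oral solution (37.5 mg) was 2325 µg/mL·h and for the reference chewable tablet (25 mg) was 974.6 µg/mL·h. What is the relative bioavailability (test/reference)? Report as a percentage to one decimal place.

F_rel = 159.0%

F_rel = (AUC_test/D_test) / (AUC_ref/D_ref)
      = (2325/37.5) / (974.6/25)
      = 62 / 38.984 = 1.5904 = 159.04%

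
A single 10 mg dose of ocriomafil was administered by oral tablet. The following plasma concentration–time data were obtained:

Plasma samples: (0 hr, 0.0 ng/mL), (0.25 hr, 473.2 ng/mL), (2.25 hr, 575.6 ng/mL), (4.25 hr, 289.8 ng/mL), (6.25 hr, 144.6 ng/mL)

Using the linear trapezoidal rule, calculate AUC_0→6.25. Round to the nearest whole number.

AUC = 2408 ng/mL·hr

Trapezoidal AUC_0→6.25:
  [0→0.25]: (0.0+473.2)/2 × 0.25 = 59.15
  [0.25→2.25]: (473.2+575.6)/2 × 2 = 1048.8
  [2.25→4.25]: (575.6+289.8)/2 × 2 = 865.4
  [4.25→6.25]: (289.8+144.6)/2 × 2 = 434.4
  Sum = 2407.75 ng/mL·hr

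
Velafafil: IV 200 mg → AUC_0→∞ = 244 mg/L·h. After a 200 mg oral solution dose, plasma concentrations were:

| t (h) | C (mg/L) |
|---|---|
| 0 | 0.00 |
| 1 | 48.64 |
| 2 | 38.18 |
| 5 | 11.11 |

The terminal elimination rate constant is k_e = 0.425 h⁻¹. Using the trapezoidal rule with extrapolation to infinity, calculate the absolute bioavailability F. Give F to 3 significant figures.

F = 0.688

Trapezoidal AUC_0→5 (oral solution):
  [0→1]: (0.00+48.64)/2 × 1 = 24.32
  [1→2]: (48.64+38.18)/2 × 1 = 43.41
  [2→5]: (38.18+11.11)/2 × 3 = 73.935
  Sum = 141.665 mg/L·h
Tail: C_last/k_e = 11.11/0.425 = 26.141
AUC_0→∞ (oral solution) = 141.665 + 26.141 = 167.806 mg/L·h
F = (AUC_ev/D_ev)/(AUC_iv/D_iv) = (167.806/200)/(244/200) = 0.83903/1.22 = 0.6877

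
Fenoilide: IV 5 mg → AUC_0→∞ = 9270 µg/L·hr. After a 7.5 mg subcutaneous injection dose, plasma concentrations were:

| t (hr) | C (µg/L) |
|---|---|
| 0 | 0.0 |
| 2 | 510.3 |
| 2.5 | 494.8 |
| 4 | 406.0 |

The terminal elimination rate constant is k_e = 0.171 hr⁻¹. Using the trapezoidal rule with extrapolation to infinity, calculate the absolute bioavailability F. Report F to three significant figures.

F = 0.274

Trapezoidal AUC_0→4 (subcutaneous injection):
  [0→2]: (0.0+510.3)/2 × 2 = 510.3
  [2→2.5]: (510.3+494.8)/2 × 0.5 = 251.275
  [2.5→4]: (494.8+406.0)/2 × 1.5 = 675.6
  Sum = 1437.175 µg/L·hr
Tail: C_last/k_e = 406.0/0.171 = 2374.269
AUC_0→∞ (subcutaneous injection) = 1437.175 + 2374.269 = 3811.444 µg/L·hr
F = (AUC_ev/D_ev)/(AUC_iv/D_iv) = (3811.444/7.5)/(9270/5) = 508.193/1854 = 0.2741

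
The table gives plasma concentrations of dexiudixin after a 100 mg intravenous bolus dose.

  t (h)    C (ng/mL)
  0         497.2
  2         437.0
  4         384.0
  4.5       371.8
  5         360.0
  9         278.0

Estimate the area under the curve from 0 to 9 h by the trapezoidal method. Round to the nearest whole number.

AUC = 3403 ng/mL·h

Trapezoidal AUC_0→9:
  [0→2]: (497.2+437.0)/2 × 2 = 934.2
  [2→4]: (437.0+384.0)/2 × 2 = 821.0
  [4→4.5]: (384.0+371.8)/2 × 0.5 = 188.95
  [4.5→5]: (371.8+360.0)/2 × 0.5 = 182.95
  [5→9]: (360.0+278.0)/2 × 4 = 1276.0
  Sum = 3403.1 ng/mL·h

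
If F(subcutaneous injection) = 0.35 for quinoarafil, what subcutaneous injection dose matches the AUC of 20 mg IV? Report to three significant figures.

D_subcutaneous = 57.1 mg

For equal systemic exposure: F × D_ev = D_iv
D_ev = D_iv / F = 20 / 0.35 = 57.1429 mg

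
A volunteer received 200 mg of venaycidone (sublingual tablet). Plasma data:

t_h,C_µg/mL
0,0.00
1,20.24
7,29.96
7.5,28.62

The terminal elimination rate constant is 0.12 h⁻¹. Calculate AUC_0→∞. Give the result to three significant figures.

AUC = 414 µg/mL·h

Trapezoidal AUC_0→7.5:
  [0→1]: (0.00+20.24)/2 × 1 = 10.12
  [1→7]: (20.24+29.96)/2 × 6 = 150.6
  [7→7.5]: (29.96+28.62)/2 × 0.5 = 14.645
  Sum = 175.365 µg/mL·h
Extrapolated tail: C_last / k_e = 28.62 / 0.12 = 238.500
AUC_0→∞ = 175.365 + 238.500 = 413.865 µg/mL·h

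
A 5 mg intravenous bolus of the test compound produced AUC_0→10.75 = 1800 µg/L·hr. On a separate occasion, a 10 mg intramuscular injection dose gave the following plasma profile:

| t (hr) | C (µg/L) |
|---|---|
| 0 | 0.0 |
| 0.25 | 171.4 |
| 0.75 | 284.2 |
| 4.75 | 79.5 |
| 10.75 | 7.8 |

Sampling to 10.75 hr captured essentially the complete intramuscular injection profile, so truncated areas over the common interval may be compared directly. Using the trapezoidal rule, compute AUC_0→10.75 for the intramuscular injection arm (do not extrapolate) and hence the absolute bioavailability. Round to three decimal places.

Trapezoidal AUC_0→10.75 (intramuscular injection):
  [0→0.25]: (0.0+171.4)/2 × 0.25 = 21.425
  [0.25→0.75]: (171.4+284.2)/2 × 0.5 = 113.9
  [0.75→4.75]: (284.2+79.5)/2 × 4 = 727.4
  [4.75→10.75]: (79.5+7.8)/2 × 6 = 261.9
  Sum = 1124.625 µg/L·hr
F = (AUC_ev/D_ev)/(AUC_iv/D_iv) = (1124.625/10)/(1800/5) = 112.4625/360 = 0.3124

F = 0.312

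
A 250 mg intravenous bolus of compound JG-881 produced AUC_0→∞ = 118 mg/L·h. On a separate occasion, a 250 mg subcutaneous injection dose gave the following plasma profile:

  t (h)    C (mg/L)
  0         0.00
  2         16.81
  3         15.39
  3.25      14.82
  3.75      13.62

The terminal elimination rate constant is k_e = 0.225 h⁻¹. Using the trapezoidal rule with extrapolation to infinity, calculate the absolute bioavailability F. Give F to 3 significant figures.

F = 0.884

Trapezoidal AUC_0→3.75 (subcutaneous injection):
  [0→2]: (0.00+16.81)/2 × 2 = 16.81
  [2→3]: (16.81+15.39)/2 × 1 = 16.1
  [3→3.25]: (15.39+14.82)/2 × 0.25 = 3.77625
  [3.25→3.75]: (14.82+13.62)/2 × 0.5 = 7.11
  Sum = 43.79625 mg/L·h
Tail: C_last/k_e = 13.62/0.225 = 60.533
AUC_0→∞ (subcutaneous injection) = 43.79625 + 60.533 = 104.32925 mg/L·h
F = (AUC_ev/D_ev)/(AUC_iv/D_iv) = (104.32925/250)/(118/250) = 0.417317/0.472 = 0.8841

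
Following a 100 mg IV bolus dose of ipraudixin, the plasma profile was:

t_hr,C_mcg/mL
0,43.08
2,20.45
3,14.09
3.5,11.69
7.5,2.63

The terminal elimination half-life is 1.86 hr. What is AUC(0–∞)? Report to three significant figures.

AUC = 123 mcg/mL·hr

Trapezoidal AUC_0→7.5:
  [0→2]: (43.08+20.45)/2 × 2 = 63.53
  [2→3]: (20.45+14.09)/2 × 1 = 17.27
  [3→3.5]: (14.09+11.69)/2 × 0.5 = 6.445
  [3.5→7.5]: (11.69+2.63)/2 × 4 = 28.64
  Sum = 115.885 mcg/mL·hr
k_e = ln2 / t½ = 0.693147 / 1.86 = 0.3727 hr^-1
Extrapolated tail: C_last / k_e = 2.63 / 0.3727 = 7.057
AUC_0→∞ = 115.885 + 7.057 = 122.942 mcg/mL·hr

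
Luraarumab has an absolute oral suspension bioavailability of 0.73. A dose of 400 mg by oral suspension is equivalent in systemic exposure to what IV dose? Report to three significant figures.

Systemic exposure from an extravascular dose = F × D_ev, so the equivalent IV dose is F × D_ev.
D_iv = F × D_ev = 0.73 × 400 = 292 mg

D_iv = 292 mg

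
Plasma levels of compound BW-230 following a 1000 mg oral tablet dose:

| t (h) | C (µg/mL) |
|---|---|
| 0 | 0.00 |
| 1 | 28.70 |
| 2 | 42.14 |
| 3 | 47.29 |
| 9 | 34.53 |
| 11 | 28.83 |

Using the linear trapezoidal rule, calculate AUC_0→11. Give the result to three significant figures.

AUC = 403 µg/mL·h

Trapezoidal AUC_0→11:
  [0→1]: (0.00+28.70)/2 × 1 = 14.35
  [1→2]: (28.70+42.14)/2 × 1 = 35.42
  [2→3]: (42.14+47.29)/2 × 1 = 44.715
  [3→9]: (47.29+34.53)/2 × 6 = 245.46
  [9→11]: (34.53+28.83)/2 × 2 = 63.36
  Sum = 403.305 µg/mL·h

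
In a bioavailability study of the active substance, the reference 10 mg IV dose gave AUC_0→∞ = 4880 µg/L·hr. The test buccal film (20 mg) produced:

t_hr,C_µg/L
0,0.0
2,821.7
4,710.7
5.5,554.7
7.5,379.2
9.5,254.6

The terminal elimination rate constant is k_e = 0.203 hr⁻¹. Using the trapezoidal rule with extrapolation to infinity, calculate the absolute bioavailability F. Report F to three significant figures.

Trapezoidal AUC_0→9.5 (buccal film):
  [0→2]: (0.0+821.7)/2 × 2 = 821.7
  [2→4]: (821.7+710.7)/2 × 2 = 1532.4
  [4→5.5]: (710.7+554.7)/2 × 1.5 = 949.05
  [5.5→7.5]: (554.7+379.2)/2 × 2 = 933.9
  [7.5→9.5]: (379.2+254.6)/2 × 2 = 633.8
  Sum = 4870.85 µg/L·hr
Tail: C_last/k_e = 254.6/0.203 = 1254.187
AUC_0→∞ (buccal film) = 4870.85 + 1254.187 = 6125.037 µg/L·hr
F = (AUC_ev/D_ev)/(AUC_iv/D_iv) = (6125.037/20)/(4880/10) = 306.25185/488 = 0.6276

F = 0.628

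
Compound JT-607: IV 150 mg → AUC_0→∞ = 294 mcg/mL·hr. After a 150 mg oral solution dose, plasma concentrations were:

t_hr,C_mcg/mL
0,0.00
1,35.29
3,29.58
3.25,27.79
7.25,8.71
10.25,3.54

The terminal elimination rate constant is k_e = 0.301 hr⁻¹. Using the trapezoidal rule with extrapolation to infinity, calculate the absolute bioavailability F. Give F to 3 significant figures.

Trapezoidal AUC_0→10.25 (oral solution):
  [0→1]: (0.00+35.29)/2 × 1 = 17.645
  [1→3]: (35.29+29.58)/2 × 2 = 64.87
  [3→3.25]: (29.58+27.79)/2 × 0.25 = 7.17125
  [3.25→7.25]: (27.79+8.71)/2 × 4 = 73.0
  [7.25→10.25]: (8.71+3.54)/2 × 3 = 18.375
  Sum = 181.06125 mcg/mL·hr
Tail: C_last/k_e = 3.54/0.301 = 11.761
AUC_0→∞ (oral solution) = 181.06125 + 11.761 = 192.82225 mcg/mL·hr
F = (AUC_ev/D_ev)/(AUC_iv/D_iv) = (192.82225/150)/(294/150) = 1.28548/1.96 = 0.6559

F = 0.656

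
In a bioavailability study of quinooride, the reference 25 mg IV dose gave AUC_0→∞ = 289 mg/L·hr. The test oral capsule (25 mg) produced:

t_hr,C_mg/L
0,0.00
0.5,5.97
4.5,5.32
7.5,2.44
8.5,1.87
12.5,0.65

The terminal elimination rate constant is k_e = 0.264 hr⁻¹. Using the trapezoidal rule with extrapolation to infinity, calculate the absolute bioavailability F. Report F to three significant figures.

F = 0.157

Trapezoidal AUC_0→12.5 (oral capsule):
  [0→0.5]: (0.00+5.97)/2 × 0.5 = 1.4925
  [0.5→4.5]: (5.97+5.32)/2 × 4 = 22.58
  [4.5→7.5]: (5.32+2.44)/2 × 3 = 11.64
  [7.5→8.5]: (2.44+1.87)/2 × 1 = 2.155
  [8.5→12.5]: (1.87+0.65)/2 × 4 = 5.04
  Sum = 42.9075 mg/L·hr
Tail: C_last/k_e = 0.65/0.264 = 2.462
AUC_0→∞ (oral capsule) = 42.9075 + 2.462 = 45.3695 mg/L·hr
F = (AUC_ev/D_ev)/(AUC_iv/D_iv) = (45.3695/25)/(289/25) = 1.81478/11.56 = 0.1570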